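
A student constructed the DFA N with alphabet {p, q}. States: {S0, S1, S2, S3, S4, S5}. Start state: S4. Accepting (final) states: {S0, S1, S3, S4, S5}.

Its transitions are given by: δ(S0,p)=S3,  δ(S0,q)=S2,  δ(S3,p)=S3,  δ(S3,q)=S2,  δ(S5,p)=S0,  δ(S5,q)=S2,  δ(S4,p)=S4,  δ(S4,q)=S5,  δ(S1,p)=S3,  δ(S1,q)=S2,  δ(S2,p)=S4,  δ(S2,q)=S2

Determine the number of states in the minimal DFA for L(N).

3

First remove the unreachable states {S1}; 5 states remain.
Initial partition by acceptance: {S0,S3,S4,S5} | {S2}.
Split {S0,S3,S4,S5} by δ(·,q) → {S0,S3,S5} and {S4}.
The partition is now stable with 3 blocks: {S0,S3,S5} | {S2} | {S4}.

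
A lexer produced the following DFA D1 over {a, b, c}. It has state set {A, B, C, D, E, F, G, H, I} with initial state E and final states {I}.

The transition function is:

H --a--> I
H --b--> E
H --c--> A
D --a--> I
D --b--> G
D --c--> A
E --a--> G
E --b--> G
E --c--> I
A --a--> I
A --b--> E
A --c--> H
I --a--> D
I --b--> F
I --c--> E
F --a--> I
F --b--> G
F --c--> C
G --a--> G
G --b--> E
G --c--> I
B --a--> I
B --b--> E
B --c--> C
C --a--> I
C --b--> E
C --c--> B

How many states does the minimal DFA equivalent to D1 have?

3

Start with accepting vs non-accepting: {I} | {A,B,C,D,E,F,G,H}.
On input a, block {A,B,C,D,E,F,G,H} splits into {A,B,C,D,F,H} and {E,G}.
Stable partition: {I} | {A,B,C,D,F,H} | {E,G} — 3 equivalence classes.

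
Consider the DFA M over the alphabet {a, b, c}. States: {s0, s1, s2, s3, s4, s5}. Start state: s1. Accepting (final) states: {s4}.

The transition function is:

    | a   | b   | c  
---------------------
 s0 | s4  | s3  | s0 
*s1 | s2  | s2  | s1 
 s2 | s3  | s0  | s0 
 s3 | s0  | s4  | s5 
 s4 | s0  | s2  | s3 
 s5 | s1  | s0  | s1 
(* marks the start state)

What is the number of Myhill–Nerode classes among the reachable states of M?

6

All states are reachable from the start state.
Initial partition by acceptance: {s4} | {s0,s1,s2,s3,s5}.
On input a, block {s0,s1,s2,s3,s5} splits into {s1,s2,s3,s5} and {s0}.
Refine {s1,s2,s3,s5} on symbol a: members go to different blocks, giving {s1,s2,s5} and {s3}.
On input a, block {s1,s2,s5} splits into {s1,s5} and {s2}.
Refine {s1,s5} on symbol a: members go to different blocks, giving {s1} and {s5}.
No further refinement is possible. Final partition (6 blocks): {s4} | {s1} | {s0} | {s3} | {s2} | {s5}.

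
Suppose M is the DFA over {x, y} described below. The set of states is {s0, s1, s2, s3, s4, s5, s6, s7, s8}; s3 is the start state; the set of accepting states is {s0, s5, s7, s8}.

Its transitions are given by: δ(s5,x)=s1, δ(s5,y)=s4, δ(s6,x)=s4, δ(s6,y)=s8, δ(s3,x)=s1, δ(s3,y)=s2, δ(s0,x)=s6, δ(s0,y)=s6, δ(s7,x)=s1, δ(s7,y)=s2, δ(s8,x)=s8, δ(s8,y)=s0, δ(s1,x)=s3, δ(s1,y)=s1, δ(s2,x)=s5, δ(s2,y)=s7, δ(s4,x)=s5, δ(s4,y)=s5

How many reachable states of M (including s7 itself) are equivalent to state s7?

States {s0,s6,s8} cannot be reached from the start state, so discard them.
Start with accepting vs non-accepting: {s5,s7} | {s1,s2,s3,s4}.
Split {s1,s2,s3,s4} by δ(·,x) → {s1,s3} and {s2,s4}.
Split {s1,s3} by δ(·,y) → {s1} and {s3}.
No further refinement is possible. Final partition (4 blocks): {s5,s7} | {s1} | {s2,s4} | {s3}.
State s7 belongs to the block {s5,s7}, which has 2 states.

2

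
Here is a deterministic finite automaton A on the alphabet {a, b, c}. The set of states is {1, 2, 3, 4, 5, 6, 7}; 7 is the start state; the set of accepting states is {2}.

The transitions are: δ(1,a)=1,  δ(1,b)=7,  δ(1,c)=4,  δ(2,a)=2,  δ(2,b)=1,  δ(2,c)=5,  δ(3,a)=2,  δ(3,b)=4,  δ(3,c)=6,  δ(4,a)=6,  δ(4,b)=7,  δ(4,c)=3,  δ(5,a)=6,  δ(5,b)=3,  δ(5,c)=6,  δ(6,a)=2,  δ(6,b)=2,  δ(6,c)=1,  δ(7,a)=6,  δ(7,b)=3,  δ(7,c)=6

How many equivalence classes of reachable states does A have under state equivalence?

6

Every state is reachable, so we keep all 7.
Start with accepting vs non-accepting: {2} | {1,3,4,5,6,7}.
On input a, block {1,3,4,5,6,7} splits into {1,4,5,7} and {3,6}.
On input a, block {1,4,5,7} splits into {4,5,7} and {1}.
On input b, block {4,5,7} splits into {5,7} and {4}.
Refine {3,6} on symbol b: members go to different blocks, giving {3} and {6}.
Stable partition: {2} | {5,7} | {3} | {1} | {4} | {6} — 6 equivalence classes.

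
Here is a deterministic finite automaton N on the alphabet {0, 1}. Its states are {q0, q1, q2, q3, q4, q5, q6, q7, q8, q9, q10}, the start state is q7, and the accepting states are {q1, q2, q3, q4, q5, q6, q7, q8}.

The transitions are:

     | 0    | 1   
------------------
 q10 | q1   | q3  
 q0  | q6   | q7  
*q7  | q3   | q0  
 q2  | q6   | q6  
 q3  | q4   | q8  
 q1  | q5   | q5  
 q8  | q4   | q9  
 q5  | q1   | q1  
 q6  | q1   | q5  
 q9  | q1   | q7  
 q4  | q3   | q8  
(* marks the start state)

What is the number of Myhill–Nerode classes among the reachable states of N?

4

States {q2,q10} cannot be reached from the start state, so discard them.
Initial partition by acceptance: {q1,q3,q4,q5,q6,q7,q8} | {q0,q9}.
Refine {q1,q3,q4,q5,q6,q7,q8} on symbol 1: members go to different blocks, giving {q1,q3,q4,q5,q6} and {q7,q8}.
On input 1, block {q1,q3,q4,q5,q6} splits into {q1,q5,q6} and {q3,q4}.
No further refinement is possible. Final partition (4 blocks): {q1,q5,q6} | {q0,q9} | {q7,q8} | {q3,q4}.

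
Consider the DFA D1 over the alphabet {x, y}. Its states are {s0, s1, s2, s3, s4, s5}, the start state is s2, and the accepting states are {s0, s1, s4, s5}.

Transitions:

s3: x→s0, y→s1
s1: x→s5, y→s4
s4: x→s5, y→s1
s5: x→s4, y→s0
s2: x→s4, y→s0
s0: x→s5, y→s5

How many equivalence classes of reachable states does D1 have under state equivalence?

States {s3} cannot be reached from the start state, so discard them.
P0 = {s0,s1,s4,s5} | {s2}.
No further refinement is possible. Final partition (2 blocks): {s0,s1,s4,s5} | {s2}.

2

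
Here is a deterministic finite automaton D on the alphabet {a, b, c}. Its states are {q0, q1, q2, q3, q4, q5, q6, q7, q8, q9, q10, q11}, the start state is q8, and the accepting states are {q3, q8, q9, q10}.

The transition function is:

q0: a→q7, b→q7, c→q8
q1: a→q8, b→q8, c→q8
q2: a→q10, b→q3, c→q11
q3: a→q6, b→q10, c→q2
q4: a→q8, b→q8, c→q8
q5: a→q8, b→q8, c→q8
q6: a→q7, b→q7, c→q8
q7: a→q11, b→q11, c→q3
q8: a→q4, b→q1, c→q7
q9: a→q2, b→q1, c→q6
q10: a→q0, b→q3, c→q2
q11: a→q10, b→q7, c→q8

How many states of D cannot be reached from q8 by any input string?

2

Starting at q8 and following transitions, the reachable set is {q0, q1, q2, q3, q4, q6, q7, q8, q10, q11}. That leaves q5, q9 unreachable — 2 in total.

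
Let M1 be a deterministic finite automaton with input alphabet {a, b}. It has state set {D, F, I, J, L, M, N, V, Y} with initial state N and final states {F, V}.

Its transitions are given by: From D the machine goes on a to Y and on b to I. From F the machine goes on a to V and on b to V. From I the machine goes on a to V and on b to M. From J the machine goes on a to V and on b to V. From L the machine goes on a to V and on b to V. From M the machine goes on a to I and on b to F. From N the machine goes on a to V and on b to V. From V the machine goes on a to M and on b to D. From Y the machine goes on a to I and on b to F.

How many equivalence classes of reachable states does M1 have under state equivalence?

States {J,L} cannot be reached from the start state, so discard them.
Start with accepting vs non-accepting: {F,V} | {D,I,M,N,Y}.
Split {F,V} by δ(·,a) → {V} and {F}.
On input a, block {D,I,M,N,Y} splits into {D,M,Y} and {I,N}.
On input a, block {D,M,Y} splits into {M,Y} and {D}.
Split {I,N} by δ(·,b) → {I} and {N}.
The partition is now stable with 6 blocks: {V} | {M,Y} | {F} | {I} | {D} | {N}.

6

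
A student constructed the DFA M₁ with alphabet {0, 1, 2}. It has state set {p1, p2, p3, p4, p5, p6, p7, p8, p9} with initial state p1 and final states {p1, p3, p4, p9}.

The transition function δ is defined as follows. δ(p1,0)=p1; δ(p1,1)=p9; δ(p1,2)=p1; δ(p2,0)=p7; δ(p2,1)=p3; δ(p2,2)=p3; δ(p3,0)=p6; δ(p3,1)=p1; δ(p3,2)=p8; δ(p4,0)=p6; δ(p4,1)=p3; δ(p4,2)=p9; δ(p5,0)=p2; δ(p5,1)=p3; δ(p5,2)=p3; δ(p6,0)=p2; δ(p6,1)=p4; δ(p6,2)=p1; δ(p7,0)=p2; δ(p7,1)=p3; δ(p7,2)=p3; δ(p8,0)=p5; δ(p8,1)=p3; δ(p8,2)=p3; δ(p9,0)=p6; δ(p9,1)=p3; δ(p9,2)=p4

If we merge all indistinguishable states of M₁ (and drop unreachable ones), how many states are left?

Every state is reachable, so we keep all 9.
P0 = {p1,p3,p4,p9} | {p2,p5,p6,p7,p8}.
Split {p1,p3,p4,p9} by δ(·,0) → {p3,p4,p9} and {p1}.
On input 1, block {p3,p4,p9} splits into {p4,p9} and {p3}.
On input 1, block {p2,p5,p6,p7,p8} splits into {p2,p5,p7,p8} and {p6}.
Stable partition: {p4,p9} | {p2,p5,p7,p8} | {p1} | {p3} | {p6} — 5 equivalence classes.

5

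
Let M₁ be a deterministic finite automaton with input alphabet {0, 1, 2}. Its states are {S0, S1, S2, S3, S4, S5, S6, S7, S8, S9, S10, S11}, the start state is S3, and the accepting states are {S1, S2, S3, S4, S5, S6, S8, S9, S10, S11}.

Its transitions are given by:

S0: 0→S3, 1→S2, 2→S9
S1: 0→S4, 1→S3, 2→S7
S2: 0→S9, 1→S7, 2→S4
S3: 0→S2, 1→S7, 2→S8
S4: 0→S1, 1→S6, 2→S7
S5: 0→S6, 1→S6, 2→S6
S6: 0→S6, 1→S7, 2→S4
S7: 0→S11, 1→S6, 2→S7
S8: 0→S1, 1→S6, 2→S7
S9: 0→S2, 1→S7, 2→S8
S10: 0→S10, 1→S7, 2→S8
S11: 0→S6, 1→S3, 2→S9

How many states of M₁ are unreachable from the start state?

No path from S3 leads to S0, S5, S10; the other 9 states are all reachable.

3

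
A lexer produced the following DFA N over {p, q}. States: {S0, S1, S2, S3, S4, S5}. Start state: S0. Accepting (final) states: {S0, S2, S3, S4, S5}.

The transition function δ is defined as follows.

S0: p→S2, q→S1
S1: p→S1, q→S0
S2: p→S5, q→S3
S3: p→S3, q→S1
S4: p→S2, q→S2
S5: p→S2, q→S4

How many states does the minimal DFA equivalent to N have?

6

All states are reachable from the start state.
Start with accepting vs non-accepting: {S0,S2,S3,S4,S5} | {S1}.
Refine {S0,S2,S3,S4,S5} on symbol q: members go to different blocks, giving {S2,S4,S5} and {S0,S3}.
Refine {S2,S4,S5} on symbol q: members go to different blocks, giving {S4,S5} and {S2}.
Split {S4,S5} by δ(·,q) → {S4} and {S5}.
Refine {S0,S3} on symbol p: members go to different blocks, giving {S0} and {S3}.
The partition is now stable with 6 blocks: {S4} | {S1} | {S0} | {S2} | {S5} | {S3}.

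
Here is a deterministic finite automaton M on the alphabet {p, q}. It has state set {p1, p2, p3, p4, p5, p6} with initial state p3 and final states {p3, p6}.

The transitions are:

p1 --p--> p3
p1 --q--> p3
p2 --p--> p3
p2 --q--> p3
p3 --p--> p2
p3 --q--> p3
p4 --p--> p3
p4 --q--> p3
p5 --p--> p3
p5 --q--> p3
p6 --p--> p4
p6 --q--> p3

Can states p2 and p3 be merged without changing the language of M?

No

Reachable states from the start: {p2,p3}. Unreachable: {p1,p4,p5,p6} — drop them.
P0 = {p3} | {p2}.
No further refinement is possible. Final partition (2 blocks): {p3} | {p2}.
p2 and p3 end up in different blocks, so they are distinguishable. For instance, the string 'ε' is accepted from only p3.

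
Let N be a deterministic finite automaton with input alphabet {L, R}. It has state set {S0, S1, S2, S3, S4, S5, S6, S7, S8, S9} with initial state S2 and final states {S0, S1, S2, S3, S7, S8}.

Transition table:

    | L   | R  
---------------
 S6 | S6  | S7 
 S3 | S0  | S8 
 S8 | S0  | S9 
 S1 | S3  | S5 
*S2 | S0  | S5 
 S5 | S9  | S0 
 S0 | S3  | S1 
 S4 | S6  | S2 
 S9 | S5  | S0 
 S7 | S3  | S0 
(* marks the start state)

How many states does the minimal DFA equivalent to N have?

Reachable states from the start: {S0,S1,S2,S3,S5,S8,S9}. Unreachable: {S4,S6,S7} — drop them.
P0 = {S0,S1,S2,S3,S8} | {S5,S9}.
Split {S0,S1,S2,S3,S8} by δ(·,R) → {S1,S2,S8} and {S0,S3}.
No further refinement is possible. Final partition (3 blocks): {S1,S2,S8} | {S5,S9} | {S0,S3}.

3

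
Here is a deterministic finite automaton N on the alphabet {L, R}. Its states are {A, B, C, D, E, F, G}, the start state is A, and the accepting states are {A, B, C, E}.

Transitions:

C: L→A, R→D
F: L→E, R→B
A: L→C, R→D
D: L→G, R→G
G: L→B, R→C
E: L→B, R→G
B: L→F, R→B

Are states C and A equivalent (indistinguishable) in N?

Yes

Start with accepting vs non-accepting: {A,B,C,E} | {D,F,G}.
Refine {A,B,C,E} on symbol L: members go to different blocks, giving {A,C,E} and {B}.
On input L, block {A,C,E} splits into {A,C} and {E}.
On input L, block {D,F,G} splits into {D} and {F} and {G}.
No further refinement is possible. Final partition (6 blocks): {A,C} | {D} | {B} | {E} | {F} | {G}.
C and A lie in the same block of the stable partition, so they are equivalent — no string distinguishes them.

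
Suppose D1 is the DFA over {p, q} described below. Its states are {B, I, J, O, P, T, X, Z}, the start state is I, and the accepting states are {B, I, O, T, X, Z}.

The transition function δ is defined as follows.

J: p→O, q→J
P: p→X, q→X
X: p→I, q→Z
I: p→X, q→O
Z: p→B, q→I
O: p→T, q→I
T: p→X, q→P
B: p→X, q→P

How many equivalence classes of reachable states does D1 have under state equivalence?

States {J} cannot be reached from the start state, so discard them.
Start with accepting vs non-accepting: {B,I,O,T,X,Z} | {P}.
On input q, block {B,I,O,T,X,Z} splits into {I,O,X,Z} and {B,T}.
Split {I,O,X,Z} by δ(·,p) → {O,Z} and {I,X}.
Stable partition: {O,Z} | {P} | {B,T} | {I,X} — 4 equivalence classes.

4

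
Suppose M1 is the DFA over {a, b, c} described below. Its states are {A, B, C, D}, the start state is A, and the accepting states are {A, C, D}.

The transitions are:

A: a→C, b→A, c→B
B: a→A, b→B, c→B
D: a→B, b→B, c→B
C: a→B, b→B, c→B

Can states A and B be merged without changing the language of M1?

No

Reachable states from the start: {A,B,C}. Unreachable: {D} — drop them.
P0 = {A,C} | {B}.
On input a, block {A,C} splits into {A} and {C}.
Stable partition: {A} | {B} | {C} — 3 equivalence classes.
A and B end up in different blocks, so they are distinguishable. For instance, the string 'ε' is accepted from only A.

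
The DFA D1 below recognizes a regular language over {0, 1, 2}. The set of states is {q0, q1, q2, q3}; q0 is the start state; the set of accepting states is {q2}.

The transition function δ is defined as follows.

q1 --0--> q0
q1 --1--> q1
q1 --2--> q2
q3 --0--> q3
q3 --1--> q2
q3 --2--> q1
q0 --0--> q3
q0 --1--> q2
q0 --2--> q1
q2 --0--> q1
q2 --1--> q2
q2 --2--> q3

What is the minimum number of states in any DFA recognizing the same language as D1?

P0 = {q2} | {q0,q1,q3}.
Split {q0,q1,q3} by δ(·,1) → {q0,q3} and {q1}.
No further refinement is possible. Final partition (3 blocks): {q2} | {q0,q3} | {q1}.

3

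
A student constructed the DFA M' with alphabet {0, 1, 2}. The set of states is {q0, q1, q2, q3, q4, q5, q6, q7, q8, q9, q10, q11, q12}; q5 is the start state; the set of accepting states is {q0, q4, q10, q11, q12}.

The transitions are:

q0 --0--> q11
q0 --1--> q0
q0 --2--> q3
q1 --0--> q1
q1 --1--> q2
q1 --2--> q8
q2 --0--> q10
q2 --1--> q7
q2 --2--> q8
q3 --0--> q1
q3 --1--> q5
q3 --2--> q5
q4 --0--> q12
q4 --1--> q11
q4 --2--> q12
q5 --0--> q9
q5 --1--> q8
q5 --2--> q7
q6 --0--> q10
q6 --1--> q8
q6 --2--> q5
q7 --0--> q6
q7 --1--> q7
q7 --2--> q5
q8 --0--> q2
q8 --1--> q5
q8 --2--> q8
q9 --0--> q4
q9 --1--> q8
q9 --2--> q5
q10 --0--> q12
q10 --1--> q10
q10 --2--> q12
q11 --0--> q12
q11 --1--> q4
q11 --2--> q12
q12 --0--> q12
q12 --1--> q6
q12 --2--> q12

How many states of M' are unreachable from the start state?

No path from q5 leads to q0, q1, q3; the other 10 states are all reachable.

3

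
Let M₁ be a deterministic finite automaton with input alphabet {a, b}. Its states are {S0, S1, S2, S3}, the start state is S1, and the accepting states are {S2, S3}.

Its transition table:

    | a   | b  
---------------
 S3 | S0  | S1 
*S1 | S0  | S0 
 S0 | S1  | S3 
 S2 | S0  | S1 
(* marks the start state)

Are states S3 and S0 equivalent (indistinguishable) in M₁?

First remove the unreachable states {S2}; 3 states remain.
Start with accepting vs non-accepting: {S3} | {S0,S1}.
Split {S0,S1} by δ(·,b) → {S0} and {S1}.
Stable partition: {S3} | {S0} | {S1} — 3 equivalence classes.
S3 and S0 end up in different blocks, so they are distinguishable. For instance, the string 'ε' is accepted from only S3.

No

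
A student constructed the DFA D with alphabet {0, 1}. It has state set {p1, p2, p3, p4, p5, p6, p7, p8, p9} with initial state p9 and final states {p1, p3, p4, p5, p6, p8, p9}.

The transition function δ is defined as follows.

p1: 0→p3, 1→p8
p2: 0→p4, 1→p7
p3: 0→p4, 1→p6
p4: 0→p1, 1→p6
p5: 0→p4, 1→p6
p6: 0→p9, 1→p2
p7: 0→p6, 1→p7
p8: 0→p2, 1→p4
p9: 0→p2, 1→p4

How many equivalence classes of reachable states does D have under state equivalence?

States {p5} cannot be reached from the start state, so discard them.
Start with accepting vs non-accepting: {p1,p3,p4,p6,p8,p9} | {p2,p7}.
Split {p1,p3,p4,p6,p8,p9} by δ(·,0) → {p1,p3,p4,p6} and {p8,p9}.
Split {p1,p3,p4,p6} by δ(·,0) → {p1,p3,p4} and {p6}.
On input 1, block {p1,p3,p4} splits into {p3,p4} and {p1}.
On input 0, block {p3,p4} splits into {p3} and {p4}.
On input 0, block {p2,p7} splits into {p2} and {p7}.
Stable partition: {p3} | {p2} | {p8,p9} | {p6} | {p1} | {p4} | {p7} — 7 equivalence classes.

7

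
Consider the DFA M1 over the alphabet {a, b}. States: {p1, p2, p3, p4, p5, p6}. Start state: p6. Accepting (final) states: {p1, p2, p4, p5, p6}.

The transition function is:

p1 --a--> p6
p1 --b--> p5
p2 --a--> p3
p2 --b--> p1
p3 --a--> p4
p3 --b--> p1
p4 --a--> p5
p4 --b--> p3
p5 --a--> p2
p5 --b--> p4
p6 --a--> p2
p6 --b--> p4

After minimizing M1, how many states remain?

All states are reachable from the start state.
Start with accepting vs non-accepting: {p1,p2,p4,p5,p6} | {p3}.
Split {p1,p2,p4,p5,p6} by δ(·,a) → {p1,p4,p5,p6} and {p2}.
Refine {p1,p4,p5,p6} on symbol a: members go to different blocks, giving {p1,p4} and {p5,p6}.
On input b, block {p1,p4} splits into {p1} and {p4}.
No further refinement is possible. Final partition (5 blocks): {p1} | {p3} | {p2} | {p5,p6} | {p4}.

5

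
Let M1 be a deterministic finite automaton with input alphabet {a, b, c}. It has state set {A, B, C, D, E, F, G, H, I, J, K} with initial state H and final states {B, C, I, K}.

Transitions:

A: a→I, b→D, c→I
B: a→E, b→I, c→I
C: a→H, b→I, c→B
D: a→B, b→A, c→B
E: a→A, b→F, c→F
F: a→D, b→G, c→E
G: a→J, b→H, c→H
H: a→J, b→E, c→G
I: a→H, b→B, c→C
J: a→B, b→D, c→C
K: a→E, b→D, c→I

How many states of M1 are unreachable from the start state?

No path from H leads to K; the other 10 states are all reachable.

1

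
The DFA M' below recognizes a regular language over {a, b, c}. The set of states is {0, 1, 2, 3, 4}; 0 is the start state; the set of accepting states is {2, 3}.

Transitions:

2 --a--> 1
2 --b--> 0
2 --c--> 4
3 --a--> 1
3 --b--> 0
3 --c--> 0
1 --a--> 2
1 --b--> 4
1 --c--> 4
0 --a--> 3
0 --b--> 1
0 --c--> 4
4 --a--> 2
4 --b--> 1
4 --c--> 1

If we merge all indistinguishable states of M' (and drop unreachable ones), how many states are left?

P0 = {2,3} | {0,1,4}.
Stable partition: {2,3} | {0,1,4} — 2 equivalence classes.

2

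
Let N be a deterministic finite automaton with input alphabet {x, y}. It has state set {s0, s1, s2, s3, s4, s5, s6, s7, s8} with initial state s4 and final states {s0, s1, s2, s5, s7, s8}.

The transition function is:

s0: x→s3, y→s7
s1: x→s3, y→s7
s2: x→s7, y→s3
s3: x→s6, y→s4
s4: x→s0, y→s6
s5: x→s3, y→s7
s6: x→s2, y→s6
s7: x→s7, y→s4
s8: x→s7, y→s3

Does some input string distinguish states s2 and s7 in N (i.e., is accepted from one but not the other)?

States {s1,s5,s8} cannot be reached from the start state, so discard them.
P0 = {s0,s2,s7} | {s3,s4,s6}.
Split {s0,s2,s7} by δ(·,x) → {s2,s7} and {s0}.
On input x, block {s3,s4,s6} splits into {s3} and {s4} and {s6}.
Split {s2,s7} by δ(·,y) → {s2} and {s7}.
The partition is now stable with 6 blocks: {s2} | {s3} | {s0} | {s4} | {s6} | {s7}.
s2 and s7 end up in different blocks, so they are distinguishable. For instance, the string 'yx' is accepted from only s7.

Yes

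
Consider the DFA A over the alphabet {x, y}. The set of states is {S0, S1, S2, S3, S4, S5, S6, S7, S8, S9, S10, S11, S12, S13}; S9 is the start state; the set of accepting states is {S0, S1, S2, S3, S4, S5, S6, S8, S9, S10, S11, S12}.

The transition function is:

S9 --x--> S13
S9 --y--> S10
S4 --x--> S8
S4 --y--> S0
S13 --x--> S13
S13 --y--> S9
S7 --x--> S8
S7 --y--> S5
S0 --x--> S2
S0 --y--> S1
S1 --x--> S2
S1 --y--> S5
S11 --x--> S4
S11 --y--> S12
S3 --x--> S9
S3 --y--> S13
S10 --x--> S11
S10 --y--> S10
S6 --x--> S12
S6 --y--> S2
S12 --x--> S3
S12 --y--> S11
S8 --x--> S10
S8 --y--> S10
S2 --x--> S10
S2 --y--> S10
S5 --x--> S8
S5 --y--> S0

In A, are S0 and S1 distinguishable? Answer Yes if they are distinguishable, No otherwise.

Reachable states from the start: {S0,S1,S2,S3,S4,S5,S8,S9,S10,S11,S12,S13}. Unreachable: {S6,S7} — drop them.
Start with accepting vs non-accepting: {S0,S1,S2,S3,S4,S5,S8,S9,S10,S11,S12} | {S13}.
On input x, block {S0,S1,S2,S3,S4,S5,S8,S9,S10,S11,S12} splits into {S0,S1,S2,S3,S4,S5,S8,S10,S11,S12} and {S9}.
On input x, block {S0,S1,S2,S3,S4,S5,S8,S10,S11,S12} splits into {S0,S1,S2,S4,S5,S8,S10,S11,S12} and {S3}.
Refine {S0,S1,S2,S4,S5,S8,S10,S11,S12} on symbol x: members go to different blocks, giving {S0,S1,S2,S4,S5,S8,S10,S11} and {S12}.
Split {S0,S1,S2,S4,S5,S8,S10,S11} by δ(·,y) → {S0,S1,S2,S4,S5,S8,S10} and {S11}.
On input x, block {S0,S1,S2,S4,S5,S8,S10} splits into {S0,S1,S2,S4,S5,S8} and {S10}.
Split {S0,S1,S2,S4,S5,S8} by δ(·,x) → {S0,S1,S4,S5} and {S2,S8}.
The partition is now stable with 8 blocks: {S0,S1,S4,S5} | {S13} | {S9} | {S3} | {S12} | {S11} | {S10} | {S2,S8}.
S0 and S1 lie in the same block of the stable partition, so they are equivalent — no string distinguishes them.

No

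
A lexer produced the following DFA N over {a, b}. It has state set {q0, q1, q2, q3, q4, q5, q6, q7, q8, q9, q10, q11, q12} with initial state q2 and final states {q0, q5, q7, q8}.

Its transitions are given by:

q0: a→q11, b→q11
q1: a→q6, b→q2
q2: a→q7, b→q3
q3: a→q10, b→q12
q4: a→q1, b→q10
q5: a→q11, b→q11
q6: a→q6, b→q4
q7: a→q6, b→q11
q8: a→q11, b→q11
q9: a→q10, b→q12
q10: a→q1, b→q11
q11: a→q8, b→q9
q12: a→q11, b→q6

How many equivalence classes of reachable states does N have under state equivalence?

Reachable states from the start: {q1,q2,q3,q4,q6,q7,q8,q9,q10,q11,q12}. Unreachable: {q0,q5} — drop them.
Start with accepting vs non-accepting: {q7,q8} | {q1,q2,q3,q4,q6,q9,q10,q11,q12}.
Split {q1,q2,q3,q4,q6,q9,q10,q11,q12} by δ(·,a) → {q1,q3,q4,q6,q9,q10,q12} and {q2,q11}.
Split {q7,q8} by δ(·,a) → {q7} and {q8}.
Refine {q1,q3,q4,q6,q9,q10,q12} on symbol a: members go to different blocks, giving {q1,q3,q4,q6,q9,q10} and {q12}.
On input b, block {q1,q3,q4,q6,q9,q10} splits into {q1,q10} and {q3,q9} and {q4,q6}.
On input a, block {q1,q10} splits into {q1} and {q10}.
Split {q2,q11} by δ(·,a) → {q2} and {q11}.
Refine {q4,q6} on symbol a: members go to different blocks, giving {q4} and {q6}.
The partition is now stable with 10 blocks: {q7} | {q1} | {q2} | {q8} | {q12} | {q3,q9} | {q4} | {q10} | {q11} | {q6}.

10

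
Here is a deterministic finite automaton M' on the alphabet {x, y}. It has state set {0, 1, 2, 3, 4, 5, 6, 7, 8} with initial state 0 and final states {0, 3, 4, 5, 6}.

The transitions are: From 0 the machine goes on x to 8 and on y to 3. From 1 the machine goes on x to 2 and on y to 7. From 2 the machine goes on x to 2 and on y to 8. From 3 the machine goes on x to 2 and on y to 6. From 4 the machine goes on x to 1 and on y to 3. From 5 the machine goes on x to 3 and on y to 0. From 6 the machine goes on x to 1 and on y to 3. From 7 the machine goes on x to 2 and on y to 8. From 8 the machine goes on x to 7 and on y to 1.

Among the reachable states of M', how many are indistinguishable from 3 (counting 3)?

3

Reachable states from the start: {0,1,2,3,6,7,8}. Unreachable: {4,5} — drop them.
Start with accepting vs non-accepting: {0,3,6} | {1,2,7,8}.
The partition is now stable with 2 blocks: {0,3,6} | {1,2,7,8}.
State 3 belongs to the block {0,3,6}, which has 3 states.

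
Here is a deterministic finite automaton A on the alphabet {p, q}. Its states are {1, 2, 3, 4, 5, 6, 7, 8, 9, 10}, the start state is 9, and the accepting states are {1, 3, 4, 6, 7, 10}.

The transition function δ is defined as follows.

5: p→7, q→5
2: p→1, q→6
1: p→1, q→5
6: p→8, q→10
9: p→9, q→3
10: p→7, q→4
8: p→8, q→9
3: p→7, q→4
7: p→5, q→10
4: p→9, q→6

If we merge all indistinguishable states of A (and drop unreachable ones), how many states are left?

States {1,2} cannot be reached from the start state, so discard them.
P0 = {3,4,6,7,10} | {5,8,9}.
On input p, block {3,4,6,7,10} splits into {4,6,7} and {3,10}.
Split {4,6,7} by δ(·,q) → {6,7} and {4}.
On input p, block {5,8,9} splits into {8,9} and {5}.
On input p, block {6,7} splits into {6} and {7}.
On input q, block {8,9} splits into {8} and {9}.
The partition is now stable with 7 blocks: {6} | {8} | {3,10} | {4} | {5} | {7} | {9}.

7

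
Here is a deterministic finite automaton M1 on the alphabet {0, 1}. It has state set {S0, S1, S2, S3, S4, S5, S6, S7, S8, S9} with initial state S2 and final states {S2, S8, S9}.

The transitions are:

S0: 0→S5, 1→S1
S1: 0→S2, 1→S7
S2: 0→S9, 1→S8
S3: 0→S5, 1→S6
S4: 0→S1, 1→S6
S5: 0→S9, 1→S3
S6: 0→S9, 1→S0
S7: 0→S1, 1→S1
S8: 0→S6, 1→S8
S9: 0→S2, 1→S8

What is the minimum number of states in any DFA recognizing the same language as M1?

4

States {S4} cannot be reached from the start state, so discard them.
Initial partition by acceptance: {S2,S8,S9} | {S0,S1,S3,S5,S6,S7}.
Refine {S2,S8,S9} on symbol 0: members go to different blocks, giving {S2,S9} and {S8}.
Split {S0,S1,S3,S5,S6,S7} by δ(·,0) → {S0,S3,S7} and {S1,S5,S6}.
The partition is now stable with 4 blocks: {S2,S9} | {S0,S3,S7} | {S8} | {S1,S5,S6}.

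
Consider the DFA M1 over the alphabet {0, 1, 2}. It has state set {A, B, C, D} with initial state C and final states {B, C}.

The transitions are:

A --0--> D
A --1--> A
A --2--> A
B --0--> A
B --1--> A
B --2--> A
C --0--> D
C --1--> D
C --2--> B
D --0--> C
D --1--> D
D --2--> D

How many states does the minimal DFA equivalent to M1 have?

Initial partition by acceptance: {B,C} | {A,D}.
Split {B,C} by δ(·,2) → {B} and {C}.
Refine {A,D} on symbol 0: members go to different blocks, giving {A} and {D}.
Stable partition: {B} | {A} | {C} | {D} — 4 equivalence classes.

4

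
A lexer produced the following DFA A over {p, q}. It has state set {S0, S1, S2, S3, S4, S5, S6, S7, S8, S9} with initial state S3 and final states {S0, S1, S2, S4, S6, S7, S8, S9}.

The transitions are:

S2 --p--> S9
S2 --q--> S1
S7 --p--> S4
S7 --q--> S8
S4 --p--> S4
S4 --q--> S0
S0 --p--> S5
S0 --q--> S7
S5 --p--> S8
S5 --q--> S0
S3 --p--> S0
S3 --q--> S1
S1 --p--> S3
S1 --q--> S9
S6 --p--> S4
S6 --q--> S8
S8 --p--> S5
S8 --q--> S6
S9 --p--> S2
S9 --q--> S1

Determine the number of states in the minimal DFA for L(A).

3

Start with accepting vs non-accepting: {S0,S1,S2,S4,S6,S7,S8,S9} | {S3,S5}.
Split {S0,S1,S2,S4,S6,S7,S8,S9} by δ(·,p) → {S2,S4,S6,S7,S9} and {S0,S1,S8}.
Stable partition: {S2,S4,S6,S7,S9} | {S3,S5} | {S0,S1,S8} — 3 equivalence classes.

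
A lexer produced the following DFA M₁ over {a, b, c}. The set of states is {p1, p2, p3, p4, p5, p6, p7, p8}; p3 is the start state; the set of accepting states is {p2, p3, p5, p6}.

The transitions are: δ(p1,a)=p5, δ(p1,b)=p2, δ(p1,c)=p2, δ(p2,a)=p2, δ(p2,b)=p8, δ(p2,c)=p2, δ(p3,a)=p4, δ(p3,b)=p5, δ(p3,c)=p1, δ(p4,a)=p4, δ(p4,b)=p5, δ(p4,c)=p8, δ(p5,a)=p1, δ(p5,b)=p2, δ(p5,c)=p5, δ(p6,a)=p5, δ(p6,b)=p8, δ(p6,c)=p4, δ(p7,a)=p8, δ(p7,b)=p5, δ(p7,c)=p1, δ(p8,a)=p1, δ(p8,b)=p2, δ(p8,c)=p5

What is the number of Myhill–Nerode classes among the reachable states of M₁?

6

States {p6,p7} cannot be reached from the start state, so discard them.
Start with accepting vs non-accepting: {p2,p3,p5} | {p1,p4,p8}.
On input a, block {p2,p3,p5} splits into {p3,p5} and {p2}.
Split {p3,p5} by δ(·,b) → {p3} and {p5}.
Split {p1,p4,p8} by δ(·,a) → {p4,p8} and {p1}.
Refine {p4,p8} on symbol a: members go to different blocks, giving {p4} and {p8}.
The partition is now stable with 6 blocks: {p3} | {p4} | {p2} | {p5} | {p1} | {p8}.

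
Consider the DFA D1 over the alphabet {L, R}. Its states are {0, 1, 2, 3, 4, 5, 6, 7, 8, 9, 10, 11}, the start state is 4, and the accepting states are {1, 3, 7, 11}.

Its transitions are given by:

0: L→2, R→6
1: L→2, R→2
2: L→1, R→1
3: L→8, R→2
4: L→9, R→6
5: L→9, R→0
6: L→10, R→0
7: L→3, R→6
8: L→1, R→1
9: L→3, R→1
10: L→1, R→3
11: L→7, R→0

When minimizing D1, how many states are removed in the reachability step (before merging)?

No path from 4 leads to 5, 7, 11; the other 9 states are all reachable.

3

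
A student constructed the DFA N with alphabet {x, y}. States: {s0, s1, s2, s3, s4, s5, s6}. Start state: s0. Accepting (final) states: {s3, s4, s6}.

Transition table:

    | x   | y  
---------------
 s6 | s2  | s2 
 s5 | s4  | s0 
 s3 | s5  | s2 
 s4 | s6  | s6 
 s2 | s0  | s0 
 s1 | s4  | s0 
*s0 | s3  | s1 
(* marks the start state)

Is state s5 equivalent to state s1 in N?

Yes

Start with accepting vs non-accepting: {s3,s4,s6} | {s0,s1,s2,s5}.
Split {s3,s4,s6} by δ(·,x) → {s3,s6} and {s4}.
Split {s0,s1,s2,s5} by δ(·,x) → {s1,s5} and {s0} and {s2}.
Refine {s3,s6} on symbol x: members go to different blocks, giving {s3} and {s6}.
Stable partition: {s3} | {s1,s5} | {s4} | {s0} | {s2} | {s6} — 6 equivalence classes.
s5 and s1 lie in the same block of the stable partition, so they are equivalent — no string distinguishes them.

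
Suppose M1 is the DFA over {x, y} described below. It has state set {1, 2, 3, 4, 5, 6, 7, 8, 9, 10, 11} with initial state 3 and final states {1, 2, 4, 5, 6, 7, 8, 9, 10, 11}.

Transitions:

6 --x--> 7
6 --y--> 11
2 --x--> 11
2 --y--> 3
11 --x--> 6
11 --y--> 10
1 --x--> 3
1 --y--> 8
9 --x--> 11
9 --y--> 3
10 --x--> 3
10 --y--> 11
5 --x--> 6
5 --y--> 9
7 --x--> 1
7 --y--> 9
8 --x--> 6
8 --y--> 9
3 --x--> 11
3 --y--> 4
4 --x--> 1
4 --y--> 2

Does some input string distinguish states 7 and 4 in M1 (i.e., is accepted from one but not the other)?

No

States {5} cannot be reached from the start state, so discard them.
Start with accepting vs non-accepting: {1,2,4,6,7,8,9,10,11} | {3}.
Refine {1,2,4,6,7,8,9,10,11} on symbol x: members go to different blocks, giving {2,4,6,7,8,9,11} and {1,10}.
Split {2,4,6,7,8,9,11} by δ(·,x) → {2,6,8,9,11} and {4,7}.
Split {2,6,8,9,11} by δ(·,x) → {2,8,9,11} and {6}.
On input x, block {2,8,9,11} splits into {2,9} and {8,11}.
On input y, block {8,11} splits into {8} and {11}.
On input y, block {1,10} splits into {1} and {10}.
The partition is now stable with 8 blocks: {2,9} | {3} | {1} | {4,7} | {6} | {8} | {11} | {10}.
7 and 4 lie in the same block of the stable partition, so they are equivalent — no string distinguishes them.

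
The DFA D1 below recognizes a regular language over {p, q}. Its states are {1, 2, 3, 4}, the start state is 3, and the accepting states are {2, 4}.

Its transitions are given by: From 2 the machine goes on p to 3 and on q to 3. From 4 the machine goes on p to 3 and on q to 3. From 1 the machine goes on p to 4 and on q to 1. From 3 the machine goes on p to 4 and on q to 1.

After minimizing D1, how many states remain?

2

States {2} cannot be reached from the start state, so discard them.
Initial partition by acceptance: {4} | {1,3}.
The partition is now stable with 2 blocks: {4} | {1,3}.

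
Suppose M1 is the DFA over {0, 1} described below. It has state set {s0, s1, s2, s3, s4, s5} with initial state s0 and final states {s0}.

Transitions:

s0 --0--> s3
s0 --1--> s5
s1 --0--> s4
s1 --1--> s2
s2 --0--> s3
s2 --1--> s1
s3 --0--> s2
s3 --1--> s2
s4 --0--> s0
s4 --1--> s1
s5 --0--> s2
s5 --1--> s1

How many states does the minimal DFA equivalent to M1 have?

6

P0 = {s0} | {s1,s2,s3,s4,s5}.
On input 0, block {s1,s2,s3,s4,s5} splits into {s1,s2,s3,s5} and {s4}.
Refine {s1,s2,s3,s5} on symbol 0: members go to different blocks, giving {s2,s3,s5} and {s1}.
Refine {s2,s3,s5} on symbol 1: members go to different blocks, giving {s2,s5} and {s3}.
Refine {s2,s5} on symbol 0: members go to different blocks, giving {s2} and {s5}.
No further refinement is possible. Final partition (6 blocks): {s0} | {s2} | {s4} | {s1} | {s3} | {s5}.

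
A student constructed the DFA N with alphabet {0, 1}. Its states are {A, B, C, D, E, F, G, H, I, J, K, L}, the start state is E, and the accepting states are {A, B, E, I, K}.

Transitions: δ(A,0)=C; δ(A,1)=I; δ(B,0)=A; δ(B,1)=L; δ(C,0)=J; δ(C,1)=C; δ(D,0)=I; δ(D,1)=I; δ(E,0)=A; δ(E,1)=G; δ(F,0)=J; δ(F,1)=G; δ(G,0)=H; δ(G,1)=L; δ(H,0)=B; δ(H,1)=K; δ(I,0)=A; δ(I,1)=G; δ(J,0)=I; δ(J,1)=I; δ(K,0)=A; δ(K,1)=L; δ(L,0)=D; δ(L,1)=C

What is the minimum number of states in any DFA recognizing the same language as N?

4

States {F} cannot be reached from the start state, so discard them.
Start with accepting vs non-accepting: {A,B,E,I,K} | {C,D,G,H,J,L}.
Split {A,B,E,I,K} by δ(·,0) → {B,E,I,K} and {A}.
Split {C,D,G,H,J,L} by δ(·,0) → {C,G,L} and {D,H,J}.
The partition is now stable with 4 blocks: {B,E,I,K} | {C,G,L} | {A} | {D,H,J}.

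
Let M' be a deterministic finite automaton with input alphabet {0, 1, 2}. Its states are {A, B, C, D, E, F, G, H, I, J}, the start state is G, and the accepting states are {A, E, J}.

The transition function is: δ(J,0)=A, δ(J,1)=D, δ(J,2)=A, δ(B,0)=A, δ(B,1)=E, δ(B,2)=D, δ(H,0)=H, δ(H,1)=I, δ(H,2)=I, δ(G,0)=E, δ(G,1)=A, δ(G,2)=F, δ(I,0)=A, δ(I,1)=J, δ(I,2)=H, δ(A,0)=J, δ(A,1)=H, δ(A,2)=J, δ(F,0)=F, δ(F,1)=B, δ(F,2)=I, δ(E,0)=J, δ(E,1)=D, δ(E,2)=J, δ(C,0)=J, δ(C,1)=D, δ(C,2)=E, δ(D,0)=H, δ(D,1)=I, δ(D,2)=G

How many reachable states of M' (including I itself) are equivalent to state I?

3

First remove the unreachable states {C}; 9 states remain.
Initial partition by acceptance: {A,E,J} | {B,D,F,G,H,I}.
Refine {B,D,F,G,H,I} on symbol 0: members go to different blocks, giving {B,G,I} and {D,F,H}.
Stable partition: {A,E,J} | {B,G,I} | {D,F,H} — 3 equivalence classes.
State I belongs to the block {B,G,I}, which has 3 states.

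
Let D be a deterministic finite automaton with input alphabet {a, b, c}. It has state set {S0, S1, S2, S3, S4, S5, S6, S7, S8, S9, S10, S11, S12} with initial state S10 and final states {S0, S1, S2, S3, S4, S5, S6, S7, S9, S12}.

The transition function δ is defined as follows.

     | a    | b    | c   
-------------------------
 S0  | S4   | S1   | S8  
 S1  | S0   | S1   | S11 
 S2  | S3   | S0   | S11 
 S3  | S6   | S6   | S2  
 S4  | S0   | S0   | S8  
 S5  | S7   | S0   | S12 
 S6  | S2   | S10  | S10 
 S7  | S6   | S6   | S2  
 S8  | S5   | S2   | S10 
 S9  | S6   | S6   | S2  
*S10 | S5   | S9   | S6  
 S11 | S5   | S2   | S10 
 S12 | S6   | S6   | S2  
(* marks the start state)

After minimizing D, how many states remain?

P0 = {S0,S1,S2,S3,S4,S5,S6,S7,S9,S12} | {S8,S10,S11}.
Split {S0,S1,S2,S3,S4,S5,S6,S7,S9,S12} by δ(·,b) → {S0,S1,S2,S3,S4,S5,S7,S9,S12} and {S6}.
On input a, block {S0,S1,S2,S3,S4,S5,S7,S9,S12} splits into {S0,S1,S2,S4,S5} and {S3,S7,S9,S12}.
On input a, block {S0,S1,S2,S4,S5} splits into {S0,S1,S4} and {S2,S5}.
On input b, block {S8,S10,S11} splits into {S8,S11} and {S10}.
Split {S2,S5} by δ(·,c) → {S2} and {S5}.
No further refinement is possible. Final partition (7 blocks): {S0,S1,S4} | {S8,S11} | {S6} | {S3,S7,S9,S12} | {S2} | {S10} | {S5}.

7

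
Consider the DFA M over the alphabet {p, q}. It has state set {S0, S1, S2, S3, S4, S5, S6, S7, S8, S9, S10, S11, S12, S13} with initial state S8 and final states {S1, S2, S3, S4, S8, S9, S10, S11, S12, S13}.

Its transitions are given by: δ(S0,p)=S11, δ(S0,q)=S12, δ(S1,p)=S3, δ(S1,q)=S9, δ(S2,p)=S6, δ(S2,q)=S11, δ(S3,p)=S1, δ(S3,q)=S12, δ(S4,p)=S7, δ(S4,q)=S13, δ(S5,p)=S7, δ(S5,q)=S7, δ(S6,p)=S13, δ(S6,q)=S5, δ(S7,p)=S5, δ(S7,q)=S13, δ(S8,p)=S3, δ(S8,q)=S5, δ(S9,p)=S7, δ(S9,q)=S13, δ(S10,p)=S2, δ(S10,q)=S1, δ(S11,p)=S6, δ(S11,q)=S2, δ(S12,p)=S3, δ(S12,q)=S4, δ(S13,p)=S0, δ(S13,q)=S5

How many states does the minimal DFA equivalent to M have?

10

First remove the unreachable states {S10}; 13 states remain.
P0 = {S1,S2,S3,S4,S8,S9,S11,S12,S13} | {S0,S5,S6,S7}.
Refine {S1,S2,S3,S4,S8,S9,S11,S12,S13} on symbol p: members go to different blocks, giving {S2,S4,S9,S11,S13} and {S1,S3,S8,S12}.
Refine {S2,S4,S9,S11,S13} on symbol q: members go to different blocks, giving {S2,S4,S9,S11} and {S13}.
Split {S2,S4,S9,S11} by δ(·,q) → {S2,S11} and {S4,S9}.
Split {S0,S5,S6,S7} by δ(·,p) → {S5,S7} and {S0} and {S6}.
Refine {S5,S7} on symbol q: members go to different blocks, giving {S5} and {S7}.
Refine {S1,S3,S8,S12} on symbol q: members go to different blocks, giving {S1,S12} and {S3} and {S8}.
No further refinement is possible. Final partition (10 blocks): {S2,S11} | {S5} | {S1,S12} | {S13} | {S4,S9} | {S0} | {S6} | {S7} | {S3} | {S8}.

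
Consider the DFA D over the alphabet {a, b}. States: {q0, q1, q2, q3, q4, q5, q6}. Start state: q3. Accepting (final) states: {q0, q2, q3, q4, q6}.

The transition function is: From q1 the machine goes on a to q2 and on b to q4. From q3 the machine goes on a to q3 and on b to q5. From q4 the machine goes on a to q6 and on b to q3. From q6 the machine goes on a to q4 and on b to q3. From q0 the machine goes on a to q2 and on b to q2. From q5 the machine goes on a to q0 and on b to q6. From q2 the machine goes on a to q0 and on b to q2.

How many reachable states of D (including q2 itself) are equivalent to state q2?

States {q1} cannot be reached from the start state, so discard them.
Initial partition by acceptance: {q0,q2,q3,q4,q6} | {q5}.
Split {q0,q2,q3,q4,q6} by δ(·,b) → {q0,q2,q4,q6} and {q3}.
Split {q0,q2,q4,q6} by δ(·,b) → {q0,q2} and {q4,q6}.
No further refinement is possible. Final partition (4 blocks): {q0,q2} | {q5} | {q3} | {q4,q6}.
The equivalence class containing q2 is {q0,q2}, of size 2.

2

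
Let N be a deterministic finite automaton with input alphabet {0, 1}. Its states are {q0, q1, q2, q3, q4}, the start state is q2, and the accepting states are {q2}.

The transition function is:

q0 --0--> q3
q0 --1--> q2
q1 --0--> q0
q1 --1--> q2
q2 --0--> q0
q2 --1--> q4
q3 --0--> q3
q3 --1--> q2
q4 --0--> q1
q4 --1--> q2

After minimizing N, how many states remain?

2

Initial partition by acceptance: {q2} | {q0,q1,q3,q4}.
Stable partition: {q2} | {q0,q1,q3,q4} — 2 equivalence classes.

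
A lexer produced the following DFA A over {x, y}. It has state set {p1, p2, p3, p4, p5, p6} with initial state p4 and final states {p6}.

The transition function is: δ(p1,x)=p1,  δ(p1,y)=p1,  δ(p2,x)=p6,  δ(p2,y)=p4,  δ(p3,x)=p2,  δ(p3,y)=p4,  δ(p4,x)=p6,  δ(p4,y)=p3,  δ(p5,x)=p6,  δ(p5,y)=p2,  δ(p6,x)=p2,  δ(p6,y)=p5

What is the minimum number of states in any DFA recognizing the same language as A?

5

States {p1} cannot be reached from the start state, so discard them.
P0 = {p6} | {p2,p3,p4,p5}.
Split {p2,p3,p4,p5} by δ(·,x) → {p2,p4,p5} and {p3}.
On input y, block {p2,p4,p5} splits into {p2,p5} and {p4}.
On input y, block {p2,p5} splits into {p2} and {p5}.
No further refinement is possible. Final partition (5 blocks): {p6} | {p2} | {p3} | {p4} | {p5}.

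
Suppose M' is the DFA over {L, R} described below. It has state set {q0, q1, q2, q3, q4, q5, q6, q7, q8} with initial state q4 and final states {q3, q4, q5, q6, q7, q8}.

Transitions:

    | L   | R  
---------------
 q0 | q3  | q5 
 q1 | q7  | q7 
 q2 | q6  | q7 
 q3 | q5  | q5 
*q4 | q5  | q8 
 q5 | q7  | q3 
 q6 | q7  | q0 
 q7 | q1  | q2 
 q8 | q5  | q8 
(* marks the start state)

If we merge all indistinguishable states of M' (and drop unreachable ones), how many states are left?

8

Every state is reachable, so we keep all 9.
Initial partition by acceptance: {q3,q4,q5,q6,q7,q8} | {q0,q1,q2}.
On input L, block {q3,q4,q5,q6,q7,q8} splits into {q3,q4,q5,q6,q8} and {q7}.
On input L, block {q3,q4,q5,q6,q8} splits into {q3,q4,q8} and {q5,q6}.
On input R, block {q3,q4,q8} splits into {q4,q8} and {q3}.
On input L, block {q0,q1,q2} splits into {q0} and {q1} and {q2}.
Split {q5,q6} by δ(·,R) → {q5} and {q6}.
No further refinement is possible. Final partition (8 blocks): {q4,q8} | {q0} | {q7} | {q5} | {q3} | {q1} | {q2} | {q6}.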